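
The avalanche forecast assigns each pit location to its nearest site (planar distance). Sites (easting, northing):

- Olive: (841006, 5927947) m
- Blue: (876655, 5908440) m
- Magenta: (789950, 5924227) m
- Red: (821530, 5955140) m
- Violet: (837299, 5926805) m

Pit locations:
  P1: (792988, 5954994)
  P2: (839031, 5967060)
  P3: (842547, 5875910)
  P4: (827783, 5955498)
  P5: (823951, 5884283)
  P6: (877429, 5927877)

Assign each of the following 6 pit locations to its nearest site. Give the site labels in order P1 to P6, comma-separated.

P1 → Red (d²=814667080.00)
P2 → Red (d²=448371401.00)
P3 → Blue (d²=2221556564.00)
P4 → Red (d²=39228173.00)
P5 → Violet (d²=1986289588.00)
P6 → Blue (d²=378396045.00)

Red, Red, Blue, Red, Violet, Blue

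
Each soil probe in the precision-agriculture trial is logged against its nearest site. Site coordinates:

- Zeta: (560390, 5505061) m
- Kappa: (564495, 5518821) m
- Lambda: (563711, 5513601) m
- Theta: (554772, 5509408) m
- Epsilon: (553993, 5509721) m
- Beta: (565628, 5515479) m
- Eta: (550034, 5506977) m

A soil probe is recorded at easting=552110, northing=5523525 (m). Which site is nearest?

Kappa

Squared distances to each site:
Zeta: 409477696.000; Kappa: 175515841.000; Lambda: 233068977.000; Theta: 206375933.000; Epsilon: 194096105.000; Beta: 247474440.000; Eta: 278146080.000.
Minimum at Kappa.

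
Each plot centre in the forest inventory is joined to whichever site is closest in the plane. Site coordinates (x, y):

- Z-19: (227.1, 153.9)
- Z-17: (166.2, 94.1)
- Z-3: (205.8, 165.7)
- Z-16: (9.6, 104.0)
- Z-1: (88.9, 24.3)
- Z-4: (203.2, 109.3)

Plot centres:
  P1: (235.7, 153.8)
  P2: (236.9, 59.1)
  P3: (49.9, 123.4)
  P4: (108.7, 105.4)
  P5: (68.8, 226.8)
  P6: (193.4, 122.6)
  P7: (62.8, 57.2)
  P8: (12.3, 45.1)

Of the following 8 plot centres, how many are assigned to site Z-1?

1

P1 → Z-19
P2 → Z-4
P3 → Z-16
P4 → Z-17
P5 → Z-16
P6 → Z-4
P7 → Z-1
P8 → Z-16
1 of the 8 goes to Z-1.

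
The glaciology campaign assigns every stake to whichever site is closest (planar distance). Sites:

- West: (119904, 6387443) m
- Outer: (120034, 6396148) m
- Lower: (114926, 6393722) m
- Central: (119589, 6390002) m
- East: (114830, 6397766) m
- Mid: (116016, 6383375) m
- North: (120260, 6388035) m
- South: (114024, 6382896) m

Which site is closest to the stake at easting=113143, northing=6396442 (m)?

Squared distances to each site:
West: 126693122.000; Outer: 47572317.000; Lower: 10577489.000; Central: 83024516.000; East: 4598945.000; Mid: 179000618.000; North: 121329338.000; South: 184270277.000.
Minimum at East.

East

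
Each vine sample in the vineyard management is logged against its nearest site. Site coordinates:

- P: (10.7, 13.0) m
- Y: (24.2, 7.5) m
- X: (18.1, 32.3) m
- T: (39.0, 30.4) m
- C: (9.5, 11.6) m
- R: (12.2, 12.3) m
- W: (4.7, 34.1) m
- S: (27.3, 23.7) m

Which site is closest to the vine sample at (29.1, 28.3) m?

S

Squared distances to each site:
P: 572.650; Y: 456.650; X: 137.000; T: 102.420; C: 663.050; R: 541.610; W: 629.000; S: 24.400.
Minimum at S.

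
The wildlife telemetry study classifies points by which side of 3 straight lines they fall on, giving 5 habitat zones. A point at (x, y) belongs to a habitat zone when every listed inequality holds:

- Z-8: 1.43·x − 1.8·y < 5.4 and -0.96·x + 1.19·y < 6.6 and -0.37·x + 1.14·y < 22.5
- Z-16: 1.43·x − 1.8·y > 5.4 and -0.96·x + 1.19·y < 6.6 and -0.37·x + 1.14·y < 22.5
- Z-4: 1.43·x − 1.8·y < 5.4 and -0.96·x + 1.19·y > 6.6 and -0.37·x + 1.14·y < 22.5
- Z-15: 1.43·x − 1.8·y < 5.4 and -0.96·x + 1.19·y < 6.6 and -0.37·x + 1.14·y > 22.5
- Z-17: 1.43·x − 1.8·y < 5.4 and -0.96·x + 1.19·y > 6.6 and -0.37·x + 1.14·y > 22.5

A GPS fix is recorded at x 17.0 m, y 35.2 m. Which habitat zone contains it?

Z-17

1.43·17.0 − 1.8·35.2 = -39.050, which is < 5.4
-0.96·17.0 + 1.19·35.2 = 25.568, which is > 6.6
-0.37·17.0 + 1.14·35.2 = 33.838, which is > 22.5
This sign pattern matches Z-17.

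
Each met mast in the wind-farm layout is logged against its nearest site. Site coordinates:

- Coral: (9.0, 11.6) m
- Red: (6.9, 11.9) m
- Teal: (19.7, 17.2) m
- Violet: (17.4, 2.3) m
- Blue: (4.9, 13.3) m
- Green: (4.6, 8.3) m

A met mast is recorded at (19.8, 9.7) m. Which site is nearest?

Squared distances to each site:
Coral: 120.250; Red: 171.250; Teal: 56.260; Violet: 60.520; Blue: 234.970; Green: 233.000.
Minimum at Teal.

Teal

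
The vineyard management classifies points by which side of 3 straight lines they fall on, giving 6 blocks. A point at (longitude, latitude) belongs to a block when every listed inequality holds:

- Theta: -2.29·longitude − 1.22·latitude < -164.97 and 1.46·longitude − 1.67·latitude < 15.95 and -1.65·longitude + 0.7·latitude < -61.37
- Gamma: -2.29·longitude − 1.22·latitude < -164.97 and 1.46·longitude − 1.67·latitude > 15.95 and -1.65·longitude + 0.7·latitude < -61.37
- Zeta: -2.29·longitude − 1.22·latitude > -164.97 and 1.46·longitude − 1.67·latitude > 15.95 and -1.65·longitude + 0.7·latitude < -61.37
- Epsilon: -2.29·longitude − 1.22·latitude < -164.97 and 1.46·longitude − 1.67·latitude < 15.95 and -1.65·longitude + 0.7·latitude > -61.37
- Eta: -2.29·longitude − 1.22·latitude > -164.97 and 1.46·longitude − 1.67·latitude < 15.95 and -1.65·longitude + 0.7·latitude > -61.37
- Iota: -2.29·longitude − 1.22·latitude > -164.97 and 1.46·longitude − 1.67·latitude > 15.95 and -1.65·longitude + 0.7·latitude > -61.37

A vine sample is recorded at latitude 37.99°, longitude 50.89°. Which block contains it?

Eta

-2.29·50.89 − 1.22·37.99 = -162.886, which is > -164.97
1.46·50.89 − 1.67·37.99 = 10.856, which is < 15.95
-1.65·50.89 + 0.7·37.99 = -57.375, which is > -61.37
This sign pattern matches Eta.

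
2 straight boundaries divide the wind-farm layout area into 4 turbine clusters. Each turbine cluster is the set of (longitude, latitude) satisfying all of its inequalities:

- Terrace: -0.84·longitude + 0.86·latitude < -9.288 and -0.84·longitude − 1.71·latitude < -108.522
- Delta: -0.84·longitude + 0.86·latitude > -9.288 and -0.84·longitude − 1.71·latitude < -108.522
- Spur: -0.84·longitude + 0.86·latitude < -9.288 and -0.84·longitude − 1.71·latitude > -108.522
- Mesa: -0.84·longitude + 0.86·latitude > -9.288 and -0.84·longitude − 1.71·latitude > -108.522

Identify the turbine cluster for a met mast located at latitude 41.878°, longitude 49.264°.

Delta

-0.84·49.264 + 0.86·41.878 = -5.367, which is > -9.288
-0.84·49.264 − 1.71·41.878 = -112.993, which is < -108.522
This sign pattern matches Delta.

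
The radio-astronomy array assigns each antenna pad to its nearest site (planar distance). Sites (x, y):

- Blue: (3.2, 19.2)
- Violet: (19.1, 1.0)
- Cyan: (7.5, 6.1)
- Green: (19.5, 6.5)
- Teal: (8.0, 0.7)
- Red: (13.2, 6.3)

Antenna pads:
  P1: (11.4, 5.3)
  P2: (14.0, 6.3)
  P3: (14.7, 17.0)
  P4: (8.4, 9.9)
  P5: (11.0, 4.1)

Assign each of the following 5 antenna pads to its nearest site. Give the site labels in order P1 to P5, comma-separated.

P1 → Red (d²=4.24)
P2 → Red (d²=0.64)
P3 → Red (d²=116.74)
P4 → Cyan (d²=15.25)
P5 → Red (d²=9.68)

Red, Red, Red, Cyan, Red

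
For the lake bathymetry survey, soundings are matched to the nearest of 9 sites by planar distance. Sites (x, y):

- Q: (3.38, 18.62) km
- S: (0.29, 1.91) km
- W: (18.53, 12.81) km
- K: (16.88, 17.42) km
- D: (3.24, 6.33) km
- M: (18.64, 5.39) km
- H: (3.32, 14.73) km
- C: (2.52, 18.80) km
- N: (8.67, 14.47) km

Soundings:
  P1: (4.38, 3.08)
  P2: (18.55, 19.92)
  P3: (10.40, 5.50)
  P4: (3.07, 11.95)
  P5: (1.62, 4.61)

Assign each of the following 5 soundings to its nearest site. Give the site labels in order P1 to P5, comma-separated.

D, K, D, H, D

P1 → D (d²=11.86)
P2 → K (d²=9.04)
P3 → D (d²=51.95)
P4 → H (d²=7.79)
P5 → D (d²=5.58)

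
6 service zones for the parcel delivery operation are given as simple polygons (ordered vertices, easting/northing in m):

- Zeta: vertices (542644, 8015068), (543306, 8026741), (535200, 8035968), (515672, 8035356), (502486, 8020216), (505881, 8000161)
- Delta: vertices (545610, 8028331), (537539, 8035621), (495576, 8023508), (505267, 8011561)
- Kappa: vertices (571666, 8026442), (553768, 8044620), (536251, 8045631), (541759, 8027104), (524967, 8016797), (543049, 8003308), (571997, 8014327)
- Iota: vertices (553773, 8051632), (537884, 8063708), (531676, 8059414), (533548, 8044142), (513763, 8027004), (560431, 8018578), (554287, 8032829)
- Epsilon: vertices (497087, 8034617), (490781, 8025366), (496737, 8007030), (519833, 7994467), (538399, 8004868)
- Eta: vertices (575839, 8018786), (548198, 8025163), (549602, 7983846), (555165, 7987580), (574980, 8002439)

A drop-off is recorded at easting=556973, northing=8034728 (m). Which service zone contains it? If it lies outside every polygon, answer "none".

Kappa

Cast a ray rightward from (556973, 8034728). For each polygon, the edges (by vertex number in listed order) whose endpoints lie on opposite sides of northing = 8034728, where each meets that height, and whether that is right or left of the point:
Zeta: 2–3 at easting≈536289.4 (left), 4–5 at easting≈515125.1 (left) → 0 crossings.
Delta: 1–2 at easting≈538527.7 (left), 2–3 at easting≈534445.4 (left) → 0 crossings.
Kappa: 1–2 at easting≈563507.6 (right), 3–4 at easting≈539492.4 (left) → 1 crossing.
Iota: 4–5 at easting≈522680.0 (left), 7–1 at easting≈554235.1 (left) → 0 crossings.
Epsilon: no edge straddles that height → 0 crossings.
Eta: no edge straddles that height → 0 crossings.
Only Kappa has an odd count, so the point is inside Kappa.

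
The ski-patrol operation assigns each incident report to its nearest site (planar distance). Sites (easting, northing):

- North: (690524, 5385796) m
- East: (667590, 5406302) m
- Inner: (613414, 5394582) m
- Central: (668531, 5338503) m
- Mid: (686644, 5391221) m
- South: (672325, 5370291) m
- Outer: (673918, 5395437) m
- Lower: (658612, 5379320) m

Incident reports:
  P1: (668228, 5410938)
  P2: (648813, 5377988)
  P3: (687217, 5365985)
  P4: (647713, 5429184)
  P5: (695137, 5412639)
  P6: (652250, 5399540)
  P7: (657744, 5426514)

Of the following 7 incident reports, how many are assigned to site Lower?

P1 → East
P2 → Lower
P3 → South
P4 → East
P5 → Mid
P6 → East
P7 → East
1 of the 7 goes to Lower.

1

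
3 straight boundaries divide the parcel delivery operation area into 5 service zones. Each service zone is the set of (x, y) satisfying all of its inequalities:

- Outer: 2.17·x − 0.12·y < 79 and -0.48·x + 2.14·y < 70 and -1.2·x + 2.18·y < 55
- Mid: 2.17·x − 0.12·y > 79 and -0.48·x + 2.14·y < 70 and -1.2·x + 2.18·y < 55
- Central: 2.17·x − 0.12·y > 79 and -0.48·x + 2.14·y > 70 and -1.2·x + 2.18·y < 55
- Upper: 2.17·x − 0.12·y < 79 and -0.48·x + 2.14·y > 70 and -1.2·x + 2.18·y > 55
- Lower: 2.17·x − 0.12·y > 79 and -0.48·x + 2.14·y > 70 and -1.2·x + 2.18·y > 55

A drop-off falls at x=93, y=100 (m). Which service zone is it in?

2.17·93 − 0.12·100 = 189.810, which is > 79
-0.48·93 + 2.14·100 = 169.360, which is > 70
-1.2·93 + 2.18·100 = 106.400, which is > 55
This sign pattern matches Lower.

Lower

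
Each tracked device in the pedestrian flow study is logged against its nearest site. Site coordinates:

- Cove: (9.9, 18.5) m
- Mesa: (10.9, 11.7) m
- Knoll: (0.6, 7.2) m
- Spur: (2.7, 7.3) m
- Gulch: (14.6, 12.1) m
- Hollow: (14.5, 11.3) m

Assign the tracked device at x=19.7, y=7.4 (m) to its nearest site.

Hollow

Squared distances to each site:
Cove: 219.250; Mesa: 95.930; Knoll: 364.850; Spur: 289.010; Gulch: 48.100; Hollow: 42.250.
Minimum at Hollow.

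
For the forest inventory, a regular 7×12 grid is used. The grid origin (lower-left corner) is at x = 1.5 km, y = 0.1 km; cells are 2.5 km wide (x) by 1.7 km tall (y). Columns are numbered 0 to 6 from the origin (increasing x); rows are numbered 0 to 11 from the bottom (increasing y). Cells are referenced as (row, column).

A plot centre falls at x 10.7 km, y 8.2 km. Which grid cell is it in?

(4, 3)

Column index: ⌊(10.7 − 1.5) / 2.5⌋ = ⌊3.680⌋ = 3
Row offset from origin: ⌊(8.2 − 0.1) / 1.7⌋ = ⌊4.765⌋ = 4 → row 4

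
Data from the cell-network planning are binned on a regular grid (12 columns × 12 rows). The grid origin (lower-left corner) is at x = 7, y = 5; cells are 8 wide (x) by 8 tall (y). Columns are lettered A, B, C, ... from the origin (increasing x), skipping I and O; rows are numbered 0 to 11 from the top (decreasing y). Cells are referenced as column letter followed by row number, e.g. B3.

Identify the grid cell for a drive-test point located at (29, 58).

Column index: ⌊(29 − 7) / 8⌋ = ⌊2.750⌋ = 2 → column C
Row offset from origin: ⌊(58 − 5) / 8⌋ = ⌊6.625⌋ = 6 → row 5 (counted from top)

C5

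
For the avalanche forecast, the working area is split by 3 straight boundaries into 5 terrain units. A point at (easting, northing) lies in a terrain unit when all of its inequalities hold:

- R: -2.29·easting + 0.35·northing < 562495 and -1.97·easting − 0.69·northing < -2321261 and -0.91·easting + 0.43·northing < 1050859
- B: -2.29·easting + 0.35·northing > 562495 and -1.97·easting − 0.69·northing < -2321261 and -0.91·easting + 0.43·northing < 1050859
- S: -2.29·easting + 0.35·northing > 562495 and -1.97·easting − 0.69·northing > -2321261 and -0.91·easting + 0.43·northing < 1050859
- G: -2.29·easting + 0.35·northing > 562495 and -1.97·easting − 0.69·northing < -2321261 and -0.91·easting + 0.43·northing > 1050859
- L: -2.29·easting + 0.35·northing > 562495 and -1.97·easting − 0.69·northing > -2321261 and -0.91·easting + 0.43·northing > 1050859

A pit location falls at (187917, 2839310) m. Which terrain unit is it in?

-2.29·187917 + 0.35·2839310 = 563428.570, which is > 562495
-1.97·187917 − 0.69·2839310 = -2329320.390, which is < -2321261
-0.91·187917 + 0.43·2839310 = 1049898.830, which is < 1050859
This sign pattern matches B.

B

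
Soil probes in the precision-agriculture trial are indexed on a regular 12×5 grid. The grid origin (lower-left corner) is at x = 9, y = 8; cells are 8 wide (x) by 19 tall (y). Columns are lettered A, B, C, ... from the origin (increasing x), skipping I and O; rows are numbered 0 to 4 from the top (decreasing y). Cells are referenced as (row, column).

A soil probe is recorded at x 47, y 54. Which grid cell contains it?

(2, E)

Column index: ⌊(47 − 9) / 8⌋ = ⌊4.750⌋ = 4 → column E
Row offset from origin: ⌊(54 − 8) / 19⌋ = ⌊2.421⌋ = 2 → row 2 (counted from top)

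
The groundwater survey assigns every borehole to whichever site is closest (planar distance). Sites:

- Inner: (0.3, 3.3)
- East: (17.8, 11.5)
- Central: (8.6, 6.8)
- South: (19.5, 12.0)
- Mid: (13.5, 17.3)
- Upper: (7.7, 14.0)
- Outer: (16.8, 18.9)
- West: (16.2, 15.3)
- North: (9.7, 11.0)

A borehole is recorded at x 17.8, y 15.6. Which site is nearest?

West

Squared distances to each site:
Inner: 457.540; East: 16.810; Central: 162.080; South: 15.850; Mid: 21.380; Upper: 104.570; Outer: 11.890; West: 2.650; North: 86.770.
Minimum at West.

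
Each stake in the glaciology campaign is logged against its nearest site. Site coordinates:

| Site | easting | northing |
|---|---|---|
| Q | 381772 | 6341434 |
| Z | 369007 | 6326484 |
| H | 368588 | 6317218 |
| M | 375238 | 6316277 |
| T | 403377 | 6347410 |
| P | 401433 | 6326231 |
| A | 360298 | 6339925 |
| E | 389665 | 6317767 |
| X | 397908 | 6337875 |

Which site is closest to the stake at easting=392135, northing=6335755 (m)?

Squared distances to each site:
Q: 139642810.000; Z: 620855825.000; H: 898081578.000; M: 664901093.000; T: 262221589.000; P: 177159380.000; A: 1030983469.000; E: 329669044.000; X: 37821929.000.
Minimum at X.

X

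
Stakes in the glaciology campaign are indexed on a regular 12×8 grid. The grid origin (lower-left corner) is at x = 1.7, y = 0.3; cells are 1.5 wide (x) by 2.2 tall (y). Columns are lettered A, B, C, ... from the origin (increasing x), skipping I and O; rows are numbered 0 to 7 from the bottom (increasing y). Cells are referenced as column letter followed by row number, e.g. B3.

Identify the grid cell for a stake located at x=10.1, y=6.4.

F2

Column index: ⌊(10.1 − 1.7) / 1.5⌋ = ⌊5.600⌋ = 5 → column F
Row offset from origin: ⌊(6.4 − 0.3) / 2.2⌋ = ⌊2.773⌋ = 2 → row 2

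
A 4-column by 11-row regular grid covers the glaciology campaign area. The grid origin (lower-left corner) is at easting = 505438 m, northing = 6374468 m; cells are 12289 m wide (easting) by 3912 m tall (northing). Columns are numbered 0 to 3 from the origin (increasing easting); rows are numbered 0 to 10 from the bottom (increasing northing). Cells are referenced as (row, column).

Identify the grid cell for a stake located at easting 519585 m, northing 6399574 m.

(6, 1)

Column index: ⌊(519585 − 505438) / 12289⌋ = ⌊1.151⌋ = 1
Row offset from origin: ⌊(6399574 − 6374468) / 3912⌋ = ⌊6.418⌋ = 6 → row 6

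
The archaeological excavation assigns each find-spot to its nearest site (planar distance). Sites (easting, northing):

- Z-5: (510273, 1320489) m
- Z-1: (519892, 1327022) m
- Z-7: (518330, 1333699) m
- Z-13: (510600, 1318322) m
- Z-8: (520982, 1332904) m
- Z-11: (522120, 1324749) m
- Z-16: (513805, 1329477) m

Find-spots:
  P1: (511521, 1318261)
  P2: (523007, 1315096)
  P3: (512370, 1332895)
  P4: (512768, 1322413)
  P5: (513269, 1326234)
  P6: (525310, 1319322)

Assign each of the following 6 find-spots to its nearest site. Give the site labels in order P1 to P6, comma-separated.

P1 → Z-13 (d²=851962.00)
P2 → Z-11 (d²=93967178.00)
P3 → Z-16 (d²=13741949.00)
P4 → Z-5 (d²=9926801.00)
P5 → Z-16 (d²=10804345.00)
P6 → Z-11 (d²=39628429.00)

Z-13, Z-11, Z-16, Z-5, Z-16, Z-11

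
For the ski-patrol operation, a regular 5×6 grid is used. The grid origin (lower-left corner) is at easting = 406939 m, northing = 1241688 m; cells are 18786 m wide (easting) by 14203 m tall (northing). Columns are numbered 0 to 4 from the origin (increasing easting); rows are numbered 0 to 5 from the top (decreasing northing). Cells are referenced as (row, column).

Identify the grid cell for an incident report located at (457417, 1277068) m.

Column index: ⌊(457417 − 406939) / 18786⌋ = ⌊2.687⌋ = 2
Row offset from origin: ⌊(1277068 − 1241688) / 14203⌋ = ⌊2.491⌋ = 2 → row 3 (counted from top)

(3, 2)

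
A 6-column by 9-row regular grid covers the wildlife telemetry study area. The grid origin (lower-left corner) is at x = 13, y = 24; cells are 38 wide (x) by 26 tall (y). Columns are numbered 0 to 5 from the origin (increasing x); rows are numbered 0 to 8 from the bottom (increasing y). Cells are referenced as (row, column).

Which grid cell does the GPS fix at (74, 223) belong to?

(7, 1)

Column index: ⌊(74 − 13) / 38⌋ = ⌊1.605⌋ = 1
Row offset from origin: ⌊(223 − 24) / 26⌋ = ⌊7.654⌋ = 7 → row 7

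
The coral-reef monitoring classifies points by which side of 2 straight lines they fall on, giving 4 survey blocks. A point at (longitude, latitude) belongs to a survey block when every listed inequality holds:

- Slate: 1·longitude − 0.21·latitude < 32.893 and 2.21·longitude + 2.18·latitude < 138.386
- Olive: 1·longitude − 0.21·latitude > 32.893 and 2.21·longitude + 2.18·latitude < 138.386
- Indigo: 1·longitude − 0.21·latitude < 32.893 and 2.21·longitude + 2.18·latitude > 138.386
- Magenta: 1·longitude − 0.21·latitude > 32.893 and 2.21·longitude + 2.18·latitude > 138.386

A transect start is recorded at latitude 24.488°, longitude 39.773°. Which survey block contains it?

Magenta

1·39.773 − 0.21·24.488 = 34.631, which is > 32.893
2.21·39.773 + 2.18·24.488 = 141.282, which is > 138.386
This sign pattern matches Magenta.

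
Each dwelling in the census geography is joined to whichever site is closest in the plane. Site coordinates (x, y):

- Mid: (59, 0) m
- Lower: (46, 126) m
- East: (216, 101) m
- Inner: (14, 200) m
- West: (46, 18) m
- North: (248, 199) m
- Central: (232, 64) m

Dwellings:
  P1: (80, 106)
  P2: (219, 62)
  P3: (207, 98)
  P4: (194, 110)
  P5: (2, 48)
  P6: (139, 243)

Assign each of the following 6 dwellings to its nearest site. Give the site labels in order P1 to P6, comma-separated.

Lower, Central, East, East, West, North

P1 → Lower (d²=1556.00)
P2 → Central (d²=173.00)
P3 → East (d²=90.00)
P4 → East (d²=565.00)
P5 → West (d²=2836.00)
P6 → North (d²=13817.00)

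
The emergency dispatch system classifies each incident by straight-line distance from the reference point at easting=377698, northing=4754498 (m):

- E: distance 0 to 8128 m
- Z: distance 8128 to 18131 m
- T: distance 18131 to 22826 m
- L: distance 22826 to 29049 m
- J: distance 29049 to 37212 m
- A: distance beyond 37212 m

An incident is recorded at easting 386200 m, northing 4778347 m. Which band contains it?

Distance = √((386200−377698)² + (4778347−4754498)²) = √(72284004.000 + 568774801.000) = 25319.139 m.
22826 ≤ 25319.139 < 29049 → L.

L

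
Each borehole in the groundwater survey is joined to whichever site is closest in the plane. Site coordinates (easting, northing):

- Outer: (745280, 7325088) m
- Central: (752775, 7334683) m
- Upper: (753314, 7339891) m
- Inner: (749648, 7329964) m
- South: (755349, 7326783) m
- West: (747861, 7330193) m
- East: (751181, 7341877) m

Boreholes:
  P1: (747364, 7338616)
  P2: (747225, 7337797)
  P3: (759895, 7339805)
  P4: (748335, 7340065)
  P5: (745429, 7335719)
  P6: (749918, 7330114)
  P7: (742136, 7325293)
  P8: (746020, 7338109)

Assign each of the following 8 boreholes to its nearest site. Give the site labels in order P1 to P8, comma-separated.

P1 → East (d²=25203610.00)
P2 → East (d²=32296336.00)
P3 → Upper (d²=43316957.00)
P4 → East (d²=11383060.00)
P5 → West (d²=36451300.00)
P6 → Inner (d²=95400.00)
P7 → Outer (d²=9926761.00)
P8 → East (d²=40833745.00)

East, East, Upper, East, West, Inner, Outer, East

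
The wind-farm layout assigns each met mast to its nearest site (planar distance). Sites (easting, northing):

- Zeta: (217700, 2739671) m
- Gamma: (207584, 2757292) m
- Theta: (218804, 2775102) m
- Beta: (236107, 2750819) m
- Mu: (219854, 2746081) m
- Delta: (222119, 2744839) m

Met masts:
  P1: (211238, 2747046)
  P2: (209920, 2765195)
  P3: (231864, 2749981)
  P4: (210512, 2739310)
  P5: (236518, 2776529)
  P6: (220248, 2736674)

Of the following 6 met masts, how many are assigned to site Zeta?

P1 → Mu
P2 → Gamma
P3 → Beta
P4 → Zeta
P5 → Theta
P6 → Zeta
2 of the 6 go to Zeta.

2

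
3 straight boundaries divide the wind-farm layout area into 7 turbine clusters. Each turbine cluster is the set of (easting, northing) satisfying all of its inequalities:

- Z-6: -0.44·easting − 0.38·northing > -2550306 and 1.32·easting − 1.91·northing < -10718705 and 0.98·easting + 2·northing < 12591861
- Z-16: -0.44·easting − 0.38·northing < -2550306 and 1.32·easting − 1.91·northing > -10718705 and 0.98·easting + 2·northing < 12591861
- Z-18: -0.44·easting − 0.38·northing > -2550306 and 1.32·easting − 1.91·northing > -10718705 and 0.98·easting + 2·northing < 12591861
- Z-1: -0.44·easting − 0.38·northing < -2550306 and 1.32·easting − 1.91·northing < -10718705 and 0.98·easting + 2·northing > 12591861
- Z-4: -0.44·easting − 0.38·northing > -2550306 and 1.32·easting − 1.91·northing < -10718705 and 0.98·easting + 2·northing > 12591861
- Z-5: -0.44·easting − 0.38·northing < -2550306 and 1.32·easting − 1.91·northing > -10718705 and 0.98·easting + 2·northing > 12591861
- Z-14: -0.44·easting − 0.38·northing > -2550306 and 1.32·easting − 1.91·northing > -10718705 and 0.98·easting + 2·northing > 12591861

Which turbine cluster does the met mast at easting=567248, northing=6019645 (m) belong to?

-0.44·567248 − 0.38·6019645 = -2537054.220, which is > -2550306
1.32·567248 − 1.91·6019645 = -10748754.590, which is < -10718705
0.98·567248 + 2·6019645 = 12595193.040, which is > 12591861
This sign pattern matches Z-4.

Z-4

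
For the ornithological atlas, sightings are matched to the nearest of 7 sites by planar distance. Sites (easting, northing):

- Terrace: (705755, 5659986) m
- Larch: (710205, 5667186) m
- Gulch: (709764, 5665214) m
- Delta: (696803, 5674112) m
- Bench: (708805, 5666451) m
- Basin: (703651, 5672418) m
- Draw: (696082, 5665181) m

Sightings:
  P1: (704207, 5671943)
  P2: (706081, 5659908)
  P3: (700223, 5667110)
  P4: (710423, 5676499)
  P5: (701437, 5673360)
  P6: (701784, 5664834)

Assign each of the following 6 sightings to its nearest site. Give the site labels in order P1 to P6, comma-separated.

Basin, Terrace, Draw, Basin, Basin, Draw

P1 → Basin (d²=534761.00)
P2 → Terrace (d²=112360.00)
P3 → Draw (d²=20868922.00)
P4 → Basin (d²=62514545.00)
P5 → Basin (d²=5789160.00)
P6 → Draw (d²=32633213.00)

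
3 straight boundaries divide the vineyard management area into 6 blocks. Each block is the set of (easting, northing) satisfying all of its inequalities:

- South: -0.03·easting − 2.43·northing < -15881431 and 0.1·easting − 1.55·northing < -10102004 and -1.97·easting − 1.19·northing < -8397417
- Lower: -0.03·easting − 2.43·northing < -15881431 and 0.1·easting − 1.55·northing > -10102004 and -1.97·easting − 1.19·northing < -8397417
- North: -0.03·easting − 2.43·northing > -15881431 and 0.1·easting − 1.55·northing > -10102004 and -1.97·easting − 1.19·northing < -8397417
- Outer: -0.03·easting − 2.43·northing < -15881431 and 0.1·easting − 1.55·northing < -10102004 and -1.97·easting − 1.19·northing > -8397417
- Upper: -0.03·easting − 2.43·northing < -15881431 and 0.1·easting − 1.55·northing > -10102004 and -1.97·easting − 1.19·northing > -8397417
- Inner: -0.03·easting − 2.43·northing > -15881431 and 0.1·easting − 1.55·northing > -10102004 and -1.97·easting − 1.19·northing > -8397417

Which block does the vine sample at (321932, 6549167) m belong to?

-0.03·321932 − 2.43·6549167 = -15924133.770, which is < -15881431
0.1·321932 − 1.55·6549167 = -10119015.650, which is < -10102004
-1.97·321932 − 1.19·6549167 = -8427714.770, which is < -8397417
This sign pattern matches South.

South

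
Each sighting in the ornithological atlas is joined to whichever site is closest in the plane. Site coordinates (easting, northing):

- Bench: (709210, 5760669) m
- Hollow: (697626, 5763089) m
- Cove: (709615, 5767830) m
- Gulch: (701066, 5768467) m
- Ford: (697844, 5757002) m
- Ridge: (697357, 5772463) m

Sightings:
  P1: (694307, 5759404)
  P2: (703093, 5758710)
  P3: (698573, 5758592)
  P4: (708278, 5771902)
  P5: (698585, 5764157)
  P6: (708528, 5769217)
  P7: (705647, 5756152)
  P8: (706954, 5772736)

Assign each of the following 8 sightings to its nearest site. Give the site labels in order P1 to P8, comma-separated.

Ford, Ford, Ford, Cove, Hollow, Cove, Bench, Cove

P1 → Ford (d²=18279973.00)
P2 → Ford (d²=30469265.00)
P3 → Ford (d²=3059541.00)
P4 → Cove (d²=18368753.00)
P5 → Hollow (d²=2060305.00)
P6 → Cove (d²=3105338.00)
P7 → Bench (d²=33098258.00)
P8 → Cove (d²=31149757.00)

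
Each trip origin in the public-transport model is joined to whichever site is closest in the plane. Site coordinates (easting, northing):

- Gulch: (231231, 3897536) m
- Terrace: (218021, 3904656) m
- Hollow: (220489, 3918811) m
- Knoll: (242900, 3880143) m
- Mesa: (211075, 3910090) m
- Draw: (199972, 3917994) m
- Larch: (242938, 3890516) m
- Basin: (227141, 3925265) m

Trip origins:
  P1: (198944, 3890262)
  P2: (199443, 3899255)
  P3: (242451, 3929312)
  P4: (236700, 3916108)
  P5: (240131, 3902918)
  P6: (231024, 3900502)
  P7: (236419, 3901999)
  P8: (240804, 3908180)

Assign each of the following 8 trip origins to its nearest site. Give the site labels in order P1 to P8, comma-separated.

P1 → Mesa (d²=540310745.00)
P2 → Mesa (d²=252700649.00)
P3 → Basin (d²=250774309.00)
P4 → Basin (d²=175225130.00)
P5 → Gulch (d²=108175924.00)
P6 → Gulch (d²=8840005.00)
P7 → Gulch (d²=46833713.00)
P8 → Gulch (d²=204937065.00)

Mesa, Mesa, Basin, Basin, Gulch, Gulch, Gulch, Gulch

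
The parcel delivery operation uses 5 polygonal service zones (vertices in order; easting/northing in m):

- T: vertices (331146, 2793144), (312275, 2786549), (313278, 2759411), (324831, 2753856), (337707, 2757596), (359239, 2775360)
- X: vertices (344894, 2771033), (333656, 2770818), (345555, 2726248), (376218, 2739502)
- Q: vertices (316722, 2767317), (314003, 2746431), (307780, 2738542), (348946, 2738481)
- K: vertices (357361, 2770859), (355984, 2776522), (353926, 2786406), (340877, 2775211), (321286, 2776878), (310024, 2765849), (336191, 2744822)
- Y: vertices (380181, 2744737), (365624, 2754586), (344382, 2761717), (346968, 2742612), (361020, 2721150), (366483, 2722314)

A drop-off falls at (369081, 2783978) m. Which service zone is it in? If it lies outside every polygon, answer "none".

none

Cast a ray rightward from (369081, 2783978). For each polygon, the edges (by vertex number in listed order) whose endpoints lie on opposite sides of northing = 2783978, where each meets that height, and whether that is right or left of the point:
T: 2–3 at easting≈312370.0 (left), 6–1 at easting≈345625.3 (left) → 0 crossings.
X: no edge straddles that height → 0 crossings.
Q: no edge straddles that height → 0 crossings.
K: 2–3 at easting≈354431.5 (left), 3–4 at easting≈351095.9 (left) → 0 crossings.
Y: no edge straddles that height → 0 crossings.
All counts are even, so the point lies outside every listed polygon.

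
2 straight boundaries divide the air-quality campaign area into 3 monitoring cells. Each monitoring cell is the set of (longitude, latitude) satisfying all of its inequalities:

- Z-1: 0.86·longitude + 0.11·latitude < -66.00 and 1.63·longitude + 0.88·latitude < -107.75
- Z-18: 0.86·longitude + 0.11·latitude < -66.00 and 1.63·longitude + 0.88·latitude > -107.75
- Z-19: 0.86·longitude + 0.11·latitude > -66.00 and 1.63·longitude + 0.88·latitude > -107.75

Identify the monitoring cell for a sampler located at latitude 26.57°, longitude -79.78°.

0.86·-79.78 + 0.11·26.57 = -65.688, which is > -66.00
1.63·-79.78 + 0.88·26.57 = -106.660, which is > -107.75
This sign pattern matches Z-19.

Z-19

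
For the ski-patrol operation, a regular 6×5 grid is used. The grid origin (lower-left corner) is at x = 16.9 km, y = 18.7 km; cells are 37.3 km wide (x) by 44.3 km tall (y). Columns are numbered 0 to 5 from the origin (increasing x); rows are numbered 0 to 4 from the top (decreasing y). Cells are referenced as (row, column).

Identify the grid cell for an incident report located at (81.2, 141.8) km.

(2, 1)

Column index: ⌊(81.2 − 16.9) / 37.3⌋ = ⌊1.724⌋ = 1
Row offset from origin: ⌊(141.8 − 18.7) / 44.3⌋ = ⌊2.779⌋ = 2 → row 2 (counted from top)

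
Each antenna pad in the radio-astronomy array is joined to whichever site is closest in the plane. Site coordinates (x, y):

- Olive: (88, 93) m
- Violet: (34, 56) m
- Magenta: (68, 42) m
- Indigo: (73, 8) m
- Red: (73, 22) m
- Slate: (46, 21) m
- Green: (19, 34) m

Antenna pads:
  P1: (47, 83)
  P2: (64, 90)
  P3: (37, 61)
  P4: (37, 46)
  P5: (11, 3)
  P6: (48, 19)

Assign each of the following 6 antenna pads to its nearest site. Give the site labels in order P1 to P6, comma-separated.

P1 → Violet (d²=898.00)
P2 → Olive (d²=585.00)
P3 → Violet (d²=34.00)
P4 → Violet (d²=109.00)
P5 → Green (d²=1025.00)
P6 → Slate (d²=8.00)

Violet, Olive, Violet, Violet, Green, Slate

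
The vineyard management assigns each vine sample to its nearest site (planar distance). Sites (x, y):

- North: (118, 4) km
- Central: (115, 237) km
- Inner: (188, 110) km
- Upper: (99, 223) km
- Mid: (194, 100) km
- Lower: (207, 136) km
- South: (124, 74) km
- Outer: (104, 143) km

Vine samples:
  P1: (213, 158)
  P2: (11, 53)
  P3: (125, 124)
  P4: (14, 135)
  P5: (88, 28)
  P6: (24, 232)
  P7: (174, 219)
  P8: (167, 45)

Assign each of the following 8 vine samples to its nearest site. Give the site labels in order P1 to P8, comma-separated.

P1 → Lower (d²=520.00)
P2 → South (d²=13210.00)
P3 → Outer (d²=802.00)
P4 → Outer (d²=8164.00)
P5 → North (d²=1476.00)
P6 → Upper (d²=5706.00)
P7 → Central (d²=3805.00)
P8 → South (d²=2690.00)

Lower, South, Outer, Outer, North, Upper, Central, South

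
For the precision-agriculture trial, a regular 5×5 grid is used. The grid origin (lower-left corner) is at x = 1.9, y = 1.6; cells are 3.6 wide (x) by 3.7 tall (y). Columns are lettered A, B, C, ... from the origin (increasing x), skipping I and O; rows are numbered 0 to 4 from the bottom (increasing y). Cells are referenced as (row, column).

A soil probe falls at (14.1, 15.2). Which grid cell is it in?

Column index: ⌊(14.1 − 1.9) / 3.6⌋ = ⌊3.389⌋ = 3 → column D
Row offset from origin: ⌊(15.2 − 1.6) / 3.7⌋ = ⌊3.676⌋ = 3 → row 3

(3, D)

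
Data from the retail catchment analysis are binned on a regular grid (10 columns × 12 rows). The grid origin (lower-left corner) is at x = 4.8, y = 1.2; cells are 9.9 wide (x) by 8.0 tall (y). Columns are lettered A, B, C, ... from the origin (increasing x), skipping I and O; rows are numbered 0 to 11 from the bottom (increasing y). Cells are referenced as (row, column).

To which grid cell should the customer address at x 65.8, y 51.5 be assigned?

Column index: ⌊(65.8 − 4.8) / 9.9⌋ = ⌊6.162⌋ = 6 → column G
Row offset from origin: ⌊(51.5 − 1.2) / 8.0⌋ = ⌊6.287⌋ = 6 → row 6

(6, G)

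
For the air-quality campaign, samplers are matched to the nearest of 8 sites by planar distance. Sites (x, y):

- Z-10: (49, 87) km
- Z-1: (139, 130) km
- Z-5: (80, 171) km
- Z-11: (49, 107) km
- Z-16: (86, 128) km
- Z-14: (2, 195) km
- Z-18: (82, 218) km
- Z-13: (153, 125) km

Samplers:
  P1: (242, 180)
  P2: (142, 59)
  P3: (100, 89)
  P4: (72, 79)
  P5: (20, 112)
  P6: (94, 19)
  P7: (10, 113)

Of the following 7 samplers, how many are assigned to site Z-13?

2

P1 → Z-13
P2 → Z-13
P3 → Z-16
P4 → Z-10
P5 → Z-11
P6 → Z-10
P7 → Z-11
2 of the 7 go to Z-13.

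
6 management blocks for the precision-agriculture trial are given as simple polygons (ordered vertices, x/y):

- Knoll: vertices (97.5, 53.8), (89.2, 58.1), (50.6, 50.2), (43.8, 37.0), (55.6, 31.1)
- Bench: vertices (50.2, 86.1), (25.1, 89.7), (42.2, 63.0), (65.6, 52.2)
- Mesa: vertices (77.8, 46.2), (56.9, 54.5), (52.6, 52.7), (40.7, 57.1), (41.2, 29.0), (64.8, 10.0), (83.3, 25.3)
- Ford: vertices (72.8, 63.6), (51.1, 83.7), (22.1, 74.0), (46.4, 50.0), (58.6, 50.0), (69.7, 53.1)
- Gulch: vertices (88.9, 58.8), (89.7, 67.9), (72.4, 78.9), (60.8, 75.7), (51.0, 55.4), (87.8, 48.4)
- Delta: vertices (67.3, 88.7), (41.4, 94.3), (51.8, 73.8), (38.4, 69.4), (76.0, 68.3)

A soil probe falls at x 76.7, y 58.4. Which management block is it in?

Gulch

Cast a ray rightward from (76.7, 58.4). For each polygon, the edges (by vertex number in listed order) whose endpoints lie on opposite sides of y = 58.4, where each meets that height, and whether that is right or left of the point:
Knoll: no edge straddles that height → 0 crossings.
Bench: 3–4 at x≈52.17 (left), 4–1 at x≈62.78 (left) → 0 crossings.
Mesa: no edge straddles that height → 0 crossings.
Ford: 3–4 at x≈37.90 (left), 6–1 at x≈71.26 (left) → 0 crossings.
Gulch: 4–5 at x≈52.45 (left), 6–1 at x≈88.86 (right) → 1 crossing.
Delta: no edge straddles that height → 0 crossings.
Only Gulch has an odd count, so the point is inside Gulch.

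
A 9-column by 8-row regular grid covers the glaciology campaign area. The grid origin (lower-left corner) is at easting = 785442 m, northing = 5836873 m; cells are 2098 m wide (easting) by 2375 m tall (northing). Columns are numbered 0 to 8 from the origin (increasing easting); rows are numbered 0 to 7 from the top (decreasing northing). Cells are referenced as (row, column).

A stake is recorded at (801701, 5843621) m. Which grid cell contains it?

(5, 7)

Column index: ⌊(801701 − 785442) / 2098⌋ = ⌊7.750⌋ = 7
Row offset from origin: ⌊(5843621 − 5836873) / 2375⌋ = ⌊2.841⌋ = 2 → row 5 (counted from top)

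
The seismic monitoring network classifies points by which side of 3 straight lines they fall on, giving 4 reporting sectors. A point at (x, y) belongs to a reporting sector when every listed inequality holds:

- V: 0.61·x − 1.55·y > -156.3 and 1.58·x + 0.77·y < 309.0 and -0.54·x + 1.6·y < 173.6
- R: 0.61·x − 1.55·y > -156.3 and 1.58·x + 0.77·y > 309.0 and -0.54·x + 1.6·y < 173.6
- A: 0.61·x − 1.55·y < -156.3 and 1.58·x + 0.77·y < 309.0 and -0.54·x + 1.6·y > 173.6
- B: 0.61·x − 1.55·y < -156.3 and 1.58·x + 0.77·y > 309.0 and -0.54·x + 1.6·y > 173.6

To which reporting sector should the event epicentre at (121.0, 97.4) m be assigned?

0.61·121.0 − 1.55·97.4 = -77.160, which is > -156.3
1.58·121.0 + 0.77·97.4 = 266.178, which is < 309.0
-0.54·121.0 + 1.6·97.4 = 90.500, which is < 173.6
This sign pattern matches V.

V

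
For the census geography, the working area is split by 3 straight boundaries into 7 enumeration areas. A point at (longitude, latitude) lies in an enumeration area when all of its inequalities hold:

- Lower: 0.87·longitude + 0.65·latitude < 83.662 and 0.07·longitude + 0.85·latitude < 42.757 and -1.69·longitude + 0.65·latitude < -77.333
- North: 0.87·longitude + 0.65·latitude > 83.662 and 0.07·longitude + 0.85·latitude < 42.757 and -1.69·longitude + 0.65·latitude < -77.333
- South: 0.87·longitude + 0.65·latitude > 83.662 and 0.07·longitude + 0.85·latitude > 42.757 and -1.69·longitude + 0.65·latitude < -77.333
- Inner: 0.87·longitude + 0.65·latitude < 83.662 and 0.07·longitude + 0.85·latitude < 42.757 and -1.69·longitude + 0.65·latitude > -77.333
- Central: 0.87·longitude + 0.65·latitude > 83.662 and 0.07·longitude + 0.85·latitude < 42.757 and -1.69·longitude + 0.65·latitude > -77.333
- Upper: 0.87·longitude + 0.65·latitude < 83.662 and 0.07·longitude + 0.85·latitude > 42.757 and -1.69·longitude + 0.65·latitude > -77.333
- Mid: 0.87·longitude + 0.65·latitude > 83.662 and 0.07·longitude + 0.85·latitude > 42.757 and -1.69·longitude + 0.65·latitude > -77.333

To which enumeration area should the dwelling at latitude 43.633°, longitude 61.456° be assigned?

0.87·61.456 + 0.65·43.633 = 81.828, which is < 83.662
0.07·61.456 + 0.85·43.633 = 41.390, which is < 42.757
-1.69·61.456 + 0.65·43.633 = -75.499, which is > -77.333
This sign pattern matches Inner.

Inner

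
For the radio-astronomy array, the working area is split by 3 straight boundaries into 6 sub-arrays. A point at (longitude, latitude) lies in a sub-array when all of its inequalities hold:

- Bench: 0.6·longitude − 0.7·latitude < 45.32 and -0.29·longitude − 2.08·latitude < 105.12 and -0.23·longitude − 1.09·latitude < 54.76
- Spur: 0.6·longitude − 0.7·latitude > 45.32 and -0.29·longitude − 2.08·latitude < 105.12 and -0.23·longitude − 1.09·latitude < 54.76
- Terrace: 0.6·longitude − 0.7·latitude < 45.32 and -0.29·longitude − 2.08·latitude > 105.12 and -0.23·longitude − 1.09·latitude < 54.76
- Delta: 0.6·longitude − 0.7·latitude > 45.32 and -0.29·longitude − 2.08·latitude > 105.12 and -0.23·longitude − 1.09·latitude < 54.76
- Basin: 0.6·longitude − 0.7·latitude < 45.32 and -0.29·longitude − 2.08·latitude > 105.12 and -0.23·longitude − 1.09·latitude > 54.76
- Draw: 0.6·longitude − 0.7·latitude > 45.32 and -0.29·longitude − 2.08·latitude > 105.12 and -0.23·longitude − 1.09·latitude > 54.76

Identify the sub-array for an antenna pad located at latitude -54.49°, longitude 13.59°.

Draw

0.6·13.59 − 0.7·-54.49 = 46.297, which is > 45.32
-0.29·13.59 − 2.08·-54.49 = 109.398, which is > 105.12
-0.23·13.59 − 1.09·-54.49 = 56.268, which is > 54.76
This sign pattern matches Draw.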